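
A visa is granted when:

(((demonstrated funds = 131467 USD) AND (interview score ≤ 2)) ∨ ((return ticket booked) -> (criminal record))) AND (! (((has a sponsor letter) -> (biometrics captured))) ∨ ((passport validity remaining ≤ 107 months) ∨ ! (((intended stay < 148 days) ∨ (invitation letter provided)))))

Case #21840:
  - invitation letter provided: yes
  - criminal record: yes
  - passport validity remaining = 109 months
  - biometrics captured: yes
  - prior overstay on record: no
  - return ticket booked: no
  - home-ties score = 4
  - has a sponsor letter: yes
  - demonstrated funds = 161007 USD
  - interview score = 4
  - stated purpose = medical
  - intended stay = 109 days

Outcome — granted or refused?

Refused

Atomic conditions:
  demonstrated funds = 131467 USD: 161007 == 131467 is false
  interview score ≤ 2: 4 ≤ 2 is false
  return ticket booked: no → false
  criminal record: yes → true
  has a sponsor letter: yes → true
  biometrics captured: yes → true
  passport validity remaining ≤ 107 months: 109 ≤ 107 is false
  intended stay < 148 days: 109 < 148 is true
  invitation letter provided: yes → true
Combine:
[1.1] false AND false = false
[1.2] false → true (antecedent false ⇒ implication holds) = true
[1] false OR true = true
[2.1.1] true → true = true
[2.1] NOT true = false
[2.2.2.1] true OR true = true
[2.2.2] NOT true = false
[2.2] false OR false = false
[2] false OR false = false
[root] true AND false = false
Overall: false → refused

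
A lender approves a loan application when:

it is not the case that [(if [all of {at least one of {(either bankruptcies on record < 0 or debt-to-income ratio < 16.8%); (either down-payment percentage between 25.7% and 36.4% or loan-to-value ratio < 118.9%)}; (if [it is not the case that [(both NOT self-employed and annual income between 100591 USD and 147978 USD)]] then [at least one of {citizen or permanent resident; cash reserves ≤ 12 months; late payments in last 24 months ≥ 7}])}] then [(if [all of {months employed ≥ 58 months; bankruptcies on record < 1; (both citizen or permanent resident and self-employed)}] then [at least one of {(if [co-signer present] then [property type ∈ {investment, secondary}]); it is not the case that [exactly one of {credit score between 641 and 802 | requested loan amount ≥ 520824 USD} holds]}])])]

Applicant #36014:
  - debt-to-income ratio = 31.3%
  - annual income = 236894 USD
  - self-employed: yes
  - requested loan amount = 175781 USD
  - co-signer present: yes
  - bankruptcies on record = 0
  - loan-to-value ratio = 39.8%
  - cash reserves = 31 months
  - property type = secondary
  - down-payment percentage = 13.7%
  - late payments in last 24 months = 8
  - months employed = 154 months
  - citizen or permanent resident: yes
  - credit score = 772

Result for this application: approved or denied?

Atomic conditions:
  bankruptcies on record < 0: 0 < 0 is false
  debt-to-income ratio < 16.8%: 31.3 < 16.8 is false
  down-payment percentage between 25.7% and 36.4%: 13.7 in [25.7, 36.4] is false
  loan-to-value ratio < 118.9%: 39.8 < 118.9 is true
  NOT self-employed: yes → false
  annual income between 100591 USD and 147978 USD: 236894 in [100591, 147978] is false
  citizen or permanent resident: yes → true
  cash reserves ≤ 12 months: 31 ≤ 12 is false
  late payments in last 24 months ≥ 7: 8 ≥ 7 is true
  months employed ≥ 58 months: 154 ≥ 58 is true
  bankruptcies on record < 1: 0 < 1 is true
  self-employed: yes → true
  co-signer present: yes → true
  property type ∈ {investment, secondary}: secondary is in the set → true
  credit score between 641 and 802: 772 in [641, 802] is true
  requested loan amount ≥ 520824 USD: 175781 ≥ 520824 is false
Combine:
[1.1.1.1] false OR false = false
[1.1.1.2] false OR true = true
[1.1.1] false OR true = true
[1.1.2.1.1] false AND false = false
[1.1.2.1] NOT false = true
[1.1.2.2] true OR false OR true = true
[1.1.2] true → true = true
[1.1] true AND true = true
[1.2.1.3] true AND true = true
[1.2.1] true AND true AND true = true
[1.2.2.1] true → true = true
[1.2.2.2.1] exactly-one(true, false) = true
[1.2.2.2] NOT true = false
[1.2.2] true OR false = true
[1.2] true → true = true
[1] true → true = true
[root] NOT true = false
Overall: false → denied

Denied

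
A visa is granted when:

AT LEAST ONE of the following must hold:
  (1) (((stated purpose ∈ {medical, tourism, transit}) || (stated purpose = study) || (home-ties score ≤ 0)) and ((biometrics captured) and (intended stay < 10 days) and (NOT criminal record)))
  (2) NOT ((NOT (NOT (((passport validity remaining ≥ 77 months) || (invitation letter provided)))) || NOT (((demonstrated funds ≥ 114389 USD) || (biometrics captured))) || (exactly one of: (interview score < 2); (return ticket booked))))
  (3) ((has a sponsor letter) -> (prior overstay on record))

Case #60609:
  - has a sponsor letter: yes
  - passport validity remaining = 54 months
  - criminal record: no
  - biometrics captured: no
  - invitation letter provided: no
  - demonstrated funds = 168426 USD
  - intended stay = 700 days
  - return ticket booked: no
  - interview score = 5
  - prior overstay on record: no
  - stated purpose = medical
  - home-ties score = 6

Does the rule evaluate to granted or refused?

Granted

Atomic conditions:
  stated purpose ∈ {medical, tourism, transit}: medical is in the set → true
  stated purpose = study: medical == study is false
  home-ties score ≤ 0: 6 ≤ 0 is false
  biometrics captured: no → false
  intended stay < 10 days: 700 < 10 is false
  NOT criminal record: no → true
  passport validity remaining ≥ 77 months: 54 ≥ 77 is false
  invitation letter provided: no → false
  demonstrated funds ≥ 114389 USD: 168426 ≥ 114389 is true
  interview score < 2: 5 < 2 is false
  return ticket booked: no → false
  has a sponsor letter: yes → true
  prior overstay on record: no → false
Combine:
[1.1] true OR false OR false = true
[1.2] false AND false AND true = false
[1] true AND false = false
[2.1.1.1.1] false OR false = false
[2.1.1.1] NOT false = true
[2.1.1] NOT true = false
[2.1.2.1] true OR false = true
[2.1.2] NOT true = false
[2.1.3] exactly-one(false, false) = false
[2.1] false OR false OR false = false
[2] NOT false = true
[3] true → false = false
[root] false OR true OR false = true
Overall: true → granted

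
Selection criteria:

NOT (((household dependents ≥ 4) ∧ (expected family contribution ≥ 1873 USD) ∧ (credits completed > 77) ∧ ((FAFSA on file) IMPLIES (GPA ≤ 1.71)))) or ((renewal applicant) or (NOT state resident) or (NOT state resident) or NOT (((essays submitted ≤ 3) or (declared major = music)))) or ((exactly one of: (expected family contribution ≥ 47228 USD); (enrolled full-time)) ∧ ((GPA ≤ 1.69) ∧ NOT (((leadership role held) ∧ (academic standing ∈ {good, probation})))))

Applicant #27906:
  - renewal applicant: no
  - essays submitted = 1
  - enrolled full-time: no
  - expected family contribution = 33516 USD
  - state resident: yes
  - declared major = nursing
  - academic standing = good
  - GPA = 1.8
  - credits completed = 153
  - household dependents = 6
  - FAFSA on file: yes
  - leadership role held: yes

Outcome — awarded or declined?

Atomic conditions:
  household dependents ≥ 4: 6 ≥ 4 is true
  expected family contribution ≥ 1873 USD: 33516 ≥ 1873 is true
  credits completed > 77: 153 > 77 is true
  FAFSA on file: yes → true
  GPA ≤ 1.71: 1.8 ≤ 1.71 is false
  renewal applicant: no → false
  NOT state resident: yes → false
  essays submitted ≤ 3: 1 ≤ 3 is true
  declared major = music: nursing == music is false
  expected family contribution ≥ 47228 USD: 33516 ≥ 47228 is false
  enrolled full-time: no → false
  GPA ≤ 1.69: 1.8 ≤ 1.69 is false
  leadership role held: yes → true
  academic standing ∈ {good, probation}: good is in the set → true
Combine:
[1.1.4] true → false = false
[1.1] true AND true AND true AND false = false
[1] NOT false = true
[2.4.1] true OR false = true
[2.4] NOT true = false
[2] false OR false OR false OR false = false
[3.1] exactly-one(false, false) = false
[3.2.2.1] true AND true = true
[3.2.2] NOT true = false
[3.2] false AND false = false
[3] false AND false = false
[root] true OR false OR false = true
Overall: true → awarded

Awarded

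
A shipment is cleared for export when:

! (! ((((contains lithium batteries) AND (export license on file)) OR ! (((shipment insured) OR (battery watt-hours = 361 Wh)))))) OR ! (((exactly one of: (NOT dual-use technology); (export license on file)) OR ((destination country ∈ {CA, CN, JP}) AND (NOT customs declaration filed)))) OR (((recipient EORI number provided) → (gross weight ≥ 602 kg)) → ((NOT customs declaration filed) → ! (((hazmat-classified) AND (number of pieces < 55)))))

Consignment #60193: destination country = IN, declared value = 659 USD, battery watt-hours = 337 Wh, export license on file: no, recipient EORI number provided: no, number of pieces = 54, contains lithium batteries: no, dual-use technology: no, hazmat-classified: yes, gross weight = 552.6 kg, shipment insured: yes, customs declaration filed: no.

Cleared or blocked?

Blocked

Atomic conditions:
  contains lithium batteries: no → false
  export license on file: no → false
  shipment insured: yes → true
  battery watt-hours = 361 Wh: 337 == 361 is false
  NOT dual-use technology: no → true
  destination country ∈ {CA, CN, JP}: IN is not in the set → false
  NOT customs declaration filed: no → true
  recipient EORI number provided: no → false
  gross weight ≥ 602 kg: 552.6 ≥ 602 is false
  hazmat-classified: yes → true
  number of pieces < 55: 54 < 55 is true
Combine:
[1.1.1.1] false AND false = false
[1.1.1.2.1] true OR false = true
[1.1.1.2] NOT true = false
[1.1.1] false OR false = false
[1.1] NOT false = true
[1] NOT true = false
[2.1.1] exactly-one(true, false) = true
[2.1.2] false AND true = false
[2.1] true OR false = true
[2] NOT true = false
[3.1] false → false (antecedent false ⇒ implication holds) = true
[3.2.2.1] true AND true = true
[3.2.2] NOT true = false
[3.2] true → false = false
[3] true → false = false
[root] false OR false OR false = false
Overall: false → blocked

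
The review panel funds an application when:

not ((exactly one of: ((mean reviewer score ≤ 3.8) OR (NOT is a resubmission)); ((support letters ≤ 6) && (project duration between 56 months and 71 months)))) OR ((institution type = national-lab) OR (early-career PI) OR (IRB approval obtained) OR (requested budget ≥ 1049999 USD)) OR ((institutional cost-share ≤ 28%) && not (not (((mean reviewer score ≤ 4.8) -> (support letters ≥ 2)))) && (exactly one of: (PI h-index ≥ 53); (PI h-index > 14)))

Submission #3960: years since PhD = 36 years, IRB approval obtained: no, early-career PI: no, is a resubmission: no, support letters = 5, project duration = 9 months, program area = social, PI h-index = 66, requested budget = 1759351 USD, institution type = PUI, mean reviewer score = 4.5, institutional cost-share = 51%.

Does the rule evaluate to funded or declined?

Funded

Atomic conditions:
  mean reviewer score ≤ 3.8: 4.5 ≤ 3.8 is false
  NOT is a resubmission: no → true
  support letters ≤ 6: 5 ≤ 6 is true
  project duration between 56 months and 71 months: 9 in [56, 71] is false
  institution type = national-lab: PUI == national-lab is false
  early-career PI: no → false
  IRB approval obtained: no → false
  requested budget ≥ 1049999 USD: 1759351 ≥ 1049999 is true
  institutional cost-share ≤ 28%: 51 ≤ 28 is false
  mean reviewer score ≤ 4.8: 4.5 ≤ 4.8 is true
  support letters ≥ 2: 5 ≥ 2 is true
  PI h-index ≥ 53: 66 ≥ 53 is true
  PI h-index > 14: 66 > 14 is true
Combine:
[1.1.1] false OR true = true
[1.1.2] true AND false = false
[1.1] exactly-one(true, false) = true
[1] NOT true = false
[2] false OR false OR false OR true = true
[3.2.1.1] true → true = true
[3.2.1] NOT true = false
[3.2] NOT false = true
[3.3] exactly-one(true, true) = false
[3] false AND true AND false = false
[root] false OR true OR false = true
Overall: true → funded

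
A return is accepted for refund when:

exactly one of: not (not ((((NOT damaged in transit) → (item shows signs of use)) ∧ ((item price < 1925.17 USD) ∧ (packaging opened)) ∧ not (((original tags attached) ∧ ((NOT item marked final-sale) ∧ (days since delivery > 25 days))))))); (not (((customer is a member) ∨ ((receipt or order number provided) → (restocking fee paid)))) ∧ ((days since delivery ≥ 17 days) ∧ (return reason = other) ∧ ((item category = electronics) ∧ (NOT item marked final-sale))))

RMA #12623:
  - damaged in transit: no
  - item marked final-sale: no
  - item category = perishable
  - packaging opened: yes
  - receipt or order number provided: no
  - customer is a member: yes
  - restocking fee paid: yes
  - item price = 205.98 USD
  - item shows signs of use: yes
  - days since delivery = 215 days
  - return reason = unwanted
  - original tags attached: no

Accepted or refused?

Atomic conditions:
  NOT damaged in transit: no → true
  item shows signs of use: yes → true
  item price < 1925.17 USD: 205.98 < 1925.17 is true
  packaging opened: yes → true
  original tags attached: no → false
  NOT item marked final-sale: no → true
  days since delivery > 25 days: 215 > 25 is true
  customer is a member: yes → true
  receipt or order number provided: no → false
  restocking fee paid: yes → true
  days since delivery ≥ 17 days: 215 ≥ 17 is true
  return reason = other: unwanted == other is false
  item category = electronics: perishable == electronics is false
Combine:
[1.1.1.1] true → true = true
[1.1.1.2] true AND true = true
[1.1.1.3.1.2] true AND true = true
[1.1.1.3.1] false AND true = false
[1.1.1.3] NOT false = true
[1.1.1] true AND true AND true = true
[1.1] NOT true = false
[1] NOT false = true
[2.1.1.2] false → true (antecedent false ⇒ implication holds) = true
[2.1.1] true OR true = true
[2.1] NOT true = false
[2.2.3] false AND true = false
[2.2] true AND false AND false = false
[2] false AND false = false
[root] exactly-one(true, false) = true
Overall: true → accepted

Accepted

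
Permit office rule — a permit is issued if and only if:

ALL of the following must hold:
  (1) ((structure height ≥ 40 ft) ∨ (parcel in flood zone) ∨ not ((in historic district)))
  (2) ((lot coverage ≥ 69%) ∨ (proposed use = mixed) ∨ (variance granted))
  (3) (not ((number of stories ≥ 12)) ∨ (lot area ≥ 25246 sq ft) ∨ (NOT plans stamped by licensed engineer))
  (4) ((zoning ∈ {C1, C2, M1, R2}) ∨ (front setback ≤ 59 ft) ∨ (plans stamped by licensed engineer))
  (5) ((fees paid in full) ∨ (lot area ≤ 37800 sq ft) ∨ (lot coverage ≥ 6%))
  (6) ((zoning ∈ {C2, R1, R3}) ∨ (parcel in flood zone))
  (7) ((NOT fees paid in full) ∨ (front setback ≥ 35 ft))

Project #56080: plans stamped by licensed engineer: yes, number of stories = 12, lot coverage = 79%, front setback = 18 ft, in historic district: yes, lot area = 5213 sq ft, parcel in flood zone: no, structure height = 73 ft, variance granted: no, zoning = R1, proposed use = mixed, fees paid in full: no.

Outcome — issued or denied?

Denied

Atomic conditions:
  structure height ≥ 40 ft: 73 ≥ 40 is true
  parcel in flood zone: no → false
  in historic district: yes → true
  lot coverage ≥ 69%: 79 ≥ 69 is true
  proposed use = mixed: mixed == mixed is true
  variance granted: no → false
  number of stories ≥ 12: 12 ≥ 12 is true
  lot area ≥ 25246 sq ft: 5213 ≥ 25246 is false
  NOT plans stamped by licensed engineer: yes → false
  zoning ∈ {C1, C2, M1, R2}: R1 is not in the set → false
  front setback ≤ 59 ft: 18 ≤ 59 is true
  plans stamped by licensed engineer: yes → true
  fees paid in full: no → false
  lot area ≤ 37800 sq ft: 5213 ≤ 37800 is true
  lot coverage ≥ 6%: 79 ≥ 6 is true
  zoning ∈ {C2, R1, R3}: R1 is in the set → true
  NOT fees paid in full: no → true
  front setback ≥ 35 ft: 18 ≥ 35 is false
Combine:
[1.3] NOT true = false
[1] true OR false OR false = true
[2] true OR true OR false = true
[3.1] NOT true = false
[3] false OR false OR false = false
[4] false OR true OR true = true
[5] false OR true OR true = true
[6] true OR false = true
[7] true OR false = true
[root] true AND true AND false AND true AND true AND true AND true = false
Overall: false → denied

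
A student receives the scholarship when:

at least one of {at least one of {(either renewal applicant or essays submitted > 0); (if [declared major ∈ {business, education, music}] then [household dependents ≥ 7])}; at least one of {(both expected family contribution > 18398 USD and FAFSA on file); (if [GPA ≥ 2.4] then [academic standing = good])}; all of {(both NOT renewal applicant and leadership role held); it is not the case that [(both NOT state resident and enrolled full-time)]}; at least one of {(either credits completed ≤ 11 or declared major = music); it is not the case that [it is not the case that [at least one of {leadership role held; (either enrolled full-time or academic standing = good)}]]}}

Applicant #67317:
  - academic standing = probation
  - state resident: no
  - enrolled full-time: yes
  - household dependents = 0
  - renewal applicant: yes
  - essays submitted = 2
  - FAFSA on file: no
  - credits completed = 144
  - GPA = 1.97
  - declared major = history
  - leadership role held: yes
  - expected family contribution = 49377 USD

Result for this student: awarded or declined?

Awarded

Atomic conditions:
  renewal applicant: yes → true
  essays submitted > 0: 2 > 0 is true
  declared major ∈ {business, education, music}: history is not in the set → false
  household dependents ≥ 7: 0 ≥ 7 is false
  expected family contribution > 18398 USD: 49377 > 18398 is true
  FAFSA on file: no → false
  GPA ≥ 2.4: 1.97 ≥ 2.4 is false
  academic standing = good: probation == good is false
  NOT renewal applicant: yes → false
  leadership role held: yes → true
  NOT state resident: no → true
  enrolled full-time: yes → true
  credits completed ≤ 11: 144 ≤ 11 is false
  declared major = music: history == music is false
Combine:
[1.1] true OR true = true
[1.2] false → false (antecedent false ⇒ implication holds) = true
[1] true OR true = true
[2.1] true AND false = false
[2.2] false → false (antecedent false ⇒ implication holds) = true
[2] false OR true = true
[3.1] false AND true = false
[3.2.1] true AND true = true
[3.2] NOT true = false
[3] false AND false = false
[4.1] false OR false = false
[4.2.1.1.2] true OR false = true
[4.2.1.1] true OR true = true
[4.2.1] NOT true = false
[4.2] NOT false = true
[4] false OR true = true
[root] true OR true OR false OR true = true
Overall: true → awarded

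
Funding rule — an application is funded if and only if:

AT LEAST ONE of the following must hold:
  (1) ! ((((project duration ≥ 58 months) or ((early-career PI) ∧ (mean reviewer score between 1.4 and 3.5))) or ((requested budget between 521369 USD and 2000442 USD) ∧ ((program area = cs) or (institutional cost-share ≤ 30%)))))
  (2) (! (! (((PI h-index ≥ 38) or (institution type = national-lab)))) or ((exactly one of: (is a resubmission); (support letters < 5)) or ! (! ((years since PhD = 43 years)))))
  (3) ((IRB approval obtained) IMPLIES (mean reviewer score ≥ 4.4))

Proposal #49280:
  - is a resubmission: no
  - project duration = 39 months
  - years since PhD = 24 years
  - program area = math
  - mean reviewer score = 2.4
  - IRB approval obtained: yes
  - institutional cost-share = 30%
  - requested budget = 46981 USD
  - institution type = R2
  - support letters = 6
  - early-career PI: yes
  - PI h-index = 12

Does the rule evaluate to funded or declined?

Declined

Atomic conditions:
  project duration ≥ 58 months: 39 ≥ 58 is false
  early-career PI: yes → true
  mean reviewer score between 1.4 and 3.5: 2.4 in [1.4, 3.5] is true
  requested budget between 521369 USD and 2000442 USD: 46981 in [521369, 2000442] is false
  program area = cs: math == cs is false
  institutional cost-share ≤ 30%: 30 ≤ 30 is true
  PI h-index ≥ 38: 12 ≥ 38 is false
  institution type = national-lab: R2 == national-lab is false
  is a resubmission: no → false
  support letters < 5: 6 < 5 is false
  years since PhD = 43 years: 24 == 43 is false
  IRB approval obtained: yes → true
  mean reviewer score ≥ 4.4: 2.4 ≥ 4.4 is false
Combine:
[1.1.1.2] true AND true = true
[1.1.1] false OR true = true
[1.1.2.2] false OR true = true
[1.1.2] false AND true = false
[1.1] true OR false = true
[1] NOT true = false
[2.1.1.1] false OR false = false
[2.1.1] NOT false = true
[2.1] NOT true = false
[2.2.1] exactly-one(false, false) = false
[2.2.2.1] NOT false = true
[2.2.2] NOT true = false
[2.2] false OR false = false
[2] false OR false = false
[3] true → false = false
[root] false OR false OR false = false
Overall: false → declined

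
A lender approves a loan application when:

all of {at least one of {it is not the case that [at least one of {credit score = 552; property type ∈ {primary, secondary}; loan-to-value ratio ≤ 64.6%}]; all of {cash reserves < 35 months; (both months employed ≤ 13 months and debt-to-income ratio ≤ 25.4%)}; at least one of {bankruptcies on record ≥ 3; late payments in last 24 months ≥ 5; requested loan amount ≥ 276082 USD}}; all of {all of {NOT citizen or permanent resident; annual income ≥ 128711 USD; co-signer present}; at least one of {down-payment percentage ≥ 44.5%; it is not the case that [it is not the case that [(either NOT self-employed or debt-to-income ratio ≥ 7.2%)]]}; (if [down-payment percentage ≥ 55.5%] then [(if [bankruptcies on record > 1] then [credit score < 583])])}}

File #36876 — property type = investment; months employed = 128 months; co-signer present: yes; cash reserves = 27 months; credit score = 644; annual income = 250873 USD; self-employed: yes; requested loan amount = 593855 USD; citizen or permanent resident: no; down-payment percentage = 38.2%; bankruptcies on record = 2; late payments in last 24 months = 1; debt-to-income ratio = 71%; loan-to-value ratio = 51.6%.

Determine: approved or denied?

Atomic conditions:
  credit score = 552: 644 == 552 is false
  property type ∈ {primary, secondary}: investment is not in the set → false
  loan-to-value ratio ≤ 64.6%: 51.6 ≤ 64.6 is true
  cash reserves < 35 months: 27 < 35 is true
  months employed ≤ 13 months: 128 ≤ 13 is false
  debt-to-income ratio ≤ 25.4%: 71 ≤ 25.4 is false
  bankruptcies on record ≥ 3: 2 ≥ 3 is false
  late payments in last 24 months ≥ 5: 1 ≥ 5 is false
  requested loan amount ≥ 276082 USD: 593855 ≥ 276082 is true
  NOT citizen or permanent resident: no → true
  annual income ≥ 128711 USD: 250873 ≥ 128711 is true
  co-signer present: yes → true
  down-payment percentage ≥ 44.5%: 38.2 ≥ 44.5 is false
  NOT self-employed: yes → false
  debt-to-income ratio ≥ 7.2%: 71 ≥ 7.2 is true
  down-payment percentage ≥ 55.5%: 38.2 ≥ 55.5 is false
  bankruptcies on record > 1: 2 > 1 is true
  credit score < 583: 644 < 583 is false
Combine:
[1.1.1] false OR false OR true = true
[1.1] NOT true = false
[1.2.2] false AND false = false
[1.2] true AND false = false
[1.3] false OR false OR true = true
[1] false OR false OR true = true
[2.1] true AND true AND true = true
[2.2.2.1.1] false OR true = true
[2.2.2.1] NOT true = false
[2.2.2] NOT false = true
[2.2] false OR true = true
[2.3.2] true → false = false
[2.3] false → false (antecedent false ⇒ implication holds) = true
[2] true AND true AND true = true
[root] true AND true = true
Overall: true → approved

Approved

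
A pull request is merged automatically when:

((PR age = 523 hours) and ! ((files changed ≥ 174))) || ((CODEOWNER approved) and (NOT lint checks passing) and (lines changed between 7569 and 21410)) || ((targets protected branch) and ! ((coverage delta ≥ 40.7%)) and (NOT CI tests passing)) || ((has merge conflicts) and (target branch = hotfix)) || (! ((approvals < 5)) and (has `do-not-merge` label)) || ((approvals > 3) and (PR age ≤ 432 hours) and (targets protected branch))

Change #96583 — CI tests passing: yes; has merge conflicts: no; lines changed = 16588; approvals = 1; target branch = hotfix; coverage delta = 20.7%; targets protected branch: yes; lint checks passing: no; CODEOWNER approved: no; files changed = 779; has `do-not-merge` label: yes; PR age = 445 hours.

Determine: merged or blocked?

Atomic conditions:
  PR age = 523 hours: 445 == 523 is false
  files changed ≥ 174: 779 ≥ 174 is true
  CODEOWNER approved: no → false
  NOT lint checks passing: no → true
  lines changed between 7569 and 21410: 16588 in [7569, 21410] is true
  targets protected branch: yes → true
  coverage delta ≥ 40.7%: 20.7 ≥ 40.7 is false
  NOT CI tests passing: yes → false
  has merge conflicts: no → false
  target branch = hotfix: hotfix == hotfix is true
  approvals < 5: 1 < 5 is true
  has `do-not-merge` label: yes → true
  approvals > 3: 1 > 3 is false
  PR age ≤ 432 hours: 445 ≤ 432 is false
Combine:
[1.2] NOT true = false
[1] false AND false = false
[2] false AND true AND true = false
[3.2] NOT false = true
[3] true AND true AND false = false
[4] false AND true = false
[5.1] NOT true = false
[5] false AND true = false
[6] false AND false AND true = false
[root] false OR false OR false OR false OR false OR false = false
Overall: false → blocked

Blocked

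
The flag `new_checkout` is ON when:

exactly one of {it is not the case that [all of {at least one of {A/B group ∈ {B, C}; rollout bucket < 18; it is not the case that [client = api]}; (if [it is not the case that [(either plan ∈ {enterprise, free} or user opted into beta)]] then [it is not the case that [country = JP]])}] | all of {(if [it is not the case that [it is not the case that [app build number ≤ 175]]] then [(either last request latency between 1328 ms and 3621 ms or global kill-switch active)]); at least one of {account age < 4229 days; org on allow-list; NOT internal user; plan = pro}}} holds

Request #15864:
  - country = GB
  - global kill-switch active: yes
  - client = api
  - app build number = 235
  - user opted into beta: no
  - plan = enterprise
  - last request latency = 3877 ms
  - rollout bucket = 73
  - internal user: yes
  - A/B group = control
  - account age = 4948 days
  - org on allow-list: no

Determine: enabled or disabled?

Enabled

Atomic conditions:
  A/B group ∈ {B, C}: control is not in the set → false
  rollout bucket < 18: 73 < 18 is false
  client = api: api == api is true
  plan ∈ {enterprise, free}: enterprise is in the set → true
  user opted into beta: no → false
  country = JP: GB == JP is false
  app build number ≤ 175: 235 ≤ 175 is false
  last request latency between 1328 ms and 3621 ms: 3877 in [1328, 3621] is false
  global kill-switch active: yes → true
  account age < 4229 days: 4948 < 4229 is false
  org on allow-list: no → false
  NOT internal user: yes → false
  plan = pro: enterprise == pro is false
Combine:
[1.1.1.3] NOT true = false
[1.1.1] false OR false OR false = false
[1.1.2.1.1] true OR false = true
[1.1.2.1] NOT true = false
[1.1.2.2] NOT false = true
[1.1.2] false → true (antecedent false ⇒ implication holds) = true
[1.1] false AND true = false
[1] NOT false = true
[2.1.1.1] NOT false = true
[2.1.1] NOT true = false
[2.1.2] false OR true = true
[2.1] false → true (antecedent false ⇒ implication holds) = true
[2.2] false OR false OR false OR false = false
[2] true AND false = false
[root] exactly-one(true, false) = true
Overall: true → enabled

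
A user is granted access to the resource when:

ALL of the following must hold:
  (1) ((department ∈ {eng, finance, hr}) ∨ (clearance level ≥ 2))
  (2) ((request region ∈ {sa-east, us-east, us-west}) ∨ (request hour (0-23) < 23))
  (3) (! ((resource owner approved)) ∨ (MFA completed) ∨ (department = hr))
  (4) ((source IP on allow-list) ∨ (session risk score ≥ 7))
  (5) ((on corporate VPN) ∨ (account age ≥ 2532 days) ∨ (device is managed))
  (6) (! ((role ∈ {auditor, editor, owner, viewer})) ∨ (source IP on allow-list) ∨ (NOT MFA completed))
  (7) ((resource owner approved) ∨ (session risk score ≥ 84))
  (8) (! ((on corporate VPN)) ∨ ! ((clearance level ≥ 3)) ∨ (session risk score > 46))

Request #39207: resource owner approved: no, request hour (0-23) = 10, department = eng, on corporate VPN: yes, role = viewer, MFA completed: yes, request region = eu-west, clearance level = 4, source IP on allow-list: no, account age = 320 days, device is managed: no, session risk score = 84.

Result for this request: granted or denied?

Atomic conditions:
  department ∈ {eng, finance, hr}: eng is in the set → true
  clearance level ≥ 2: 4 ≥ 2 is true
  request region ∈ {sa-east, us-east, us-west}: eu-west is not in the set → false
  request hour (0-23) < 23: 10 < 23 is true
  resource owner approved: no → false
  MFA completed: yes → true
  department = hr: eng == hr is false
  source IP on allow-list: no → false
  session risk score ≥ 7: 84 ≥ 7 is true
  on corporate VPN: yes → true
  account age ≥ 2532 days: 320 ≥ 2532 is false
  device is managed: no → false
  role ∈ {auditor, editor, owner, viewer}: viewer is in the set → true
  NOT MFA completed: yes → false
  session risk score ≥ 84: 84 ≥ 84 is true
  clearance level ≥ 3: 4 ≥ 3 is true
  session risk score > 46: 84 > 46 is true
Combine:
[1] true OR true = true
[2] false OR true = true
[3.1] NOT false = true
[3] true OR true OR false = true
[4] false OR true = true
[5] true OR false OR false = true
[6.1] NOT true = false
[6] false OR false OR false = false
[7] false OR true = true
[8.1] NOT true = false
[8.2] NOT true = false
[8] false OR false OR true = true
[root] true AND true AND true AND true AND true AND false AND true AND true = false
Overall: false → denied

Denied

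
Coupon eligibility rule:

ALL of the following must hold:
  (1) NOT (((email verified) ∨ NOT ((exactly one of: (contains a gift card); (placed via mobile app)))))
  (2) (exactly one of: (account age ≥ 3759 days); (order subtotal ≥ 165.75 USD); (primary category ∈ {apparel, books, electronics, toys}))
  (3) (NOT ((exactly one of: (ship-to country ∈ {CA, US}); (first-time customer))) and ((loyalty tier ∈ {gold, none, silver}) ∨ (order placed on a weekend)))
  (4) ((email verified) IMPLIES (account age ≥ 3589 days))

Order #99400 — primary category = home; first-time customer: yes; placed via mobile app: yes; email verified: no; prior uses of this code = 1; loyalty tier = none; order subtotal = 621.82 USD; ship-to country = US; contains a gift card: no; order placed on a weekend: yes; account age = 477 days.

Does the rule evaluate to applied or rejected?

Atomic conditions:
  email verified: no → false
  contains a gift card: no → false
  placed via mobile app: yes → true
  account age ≥ 3759 days: 477 ≥ 3759 is false
  order subtotal ≥ 165.75 USD: 621.82 ≥ 165.75 is true
  primary category ∈ {apparel, books, electronics, toys}: home is not in the set → false
  ship-to country ∈ {CA, US}: US is in the set → true
  first-time customer: yes → true
  loyalty tier ∈ {gold, none, silver}: none is in the set → true
  order placed on a weekend: yes → true
  account age ≥ 3589 days: 477 ≥ 3589 is false
Combine:
[1.1.2.1] exactly-one(false, true) = true
[1.1.2] NOT true = false
[1.1] false OR false = false
[1] NOT false = true
[2] exactly-one(false, true, false) = true
[3.1.1] exactly-one(true, true) = false
[3.1] NOT false = true
[3.2] true OR true = true
[3] true AND true = true
[4] false → false (antecedent false ⇒ implication holds) = true
[root] true AND true AND true AND true = true
Overall: true → applied

Applied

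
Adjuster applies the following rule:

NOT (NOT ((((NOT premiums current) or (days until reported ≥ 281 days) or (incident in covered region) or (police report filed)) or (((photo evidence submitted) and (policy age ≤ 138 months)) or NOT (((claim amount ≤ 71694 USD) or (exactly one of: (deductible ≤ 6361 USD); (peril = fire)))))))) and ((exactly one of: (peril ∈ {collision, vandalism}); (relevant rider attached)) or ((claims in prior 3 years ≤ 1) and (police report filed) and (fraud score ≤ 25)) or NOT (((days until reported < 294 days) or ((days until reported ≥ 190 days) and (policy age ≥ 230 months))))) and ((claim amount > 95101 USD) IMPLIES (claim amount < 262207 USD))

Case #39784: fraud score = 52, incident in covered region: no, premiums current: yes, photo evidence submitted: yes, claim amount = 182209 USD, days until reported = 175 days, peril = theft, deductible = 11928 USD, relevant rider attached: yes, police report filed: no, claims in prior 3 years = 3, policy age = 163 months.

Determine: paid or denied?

Paid

Atomic conditions:
  NOT premiums current: yes → false
  days until reported ≥ 281 days: 175 ≥ 281 is false
  incident in covered region: no → false
  police report filed: no → false
  photo evidence submitted: yes → true
  policy age ≤ 138 months: 163 ≤ 138 is false
  claim amount ≤ 71694 USD: 182209 ≤ 71694 is false
  deductible ≤ 6361 USD: 11928 ≤ 6361 is false
  peril = fire: theft == fire is false
  peril ∈ {collision, vandalism}: theft is not in the set → false
  relevant rider attached: yes → true
  claims in prior 3 years ≤ 1: 3 ≤ 1 is false
  fraud score ≤ 25: 52 ≤ 25 is false
  days until reported < 294 days: 175 < 294 is true
  days until reported ≥ 190 days: 175 ≥ 190 is false
  policy age ≥ 230 months: 163 ≥ 230 is false
  claim amount > 95101 USD: 182209 > 95101 is true
  claim amount < 262207 USD: 182209 < 262207 is true
Combine:
[1.1.1.1] false OR false OR false OR false = false
[1.1.1.2.1] true AND false = false
[1.1.1.2.2.1.2] exactly-one(false, false) = false
[1.1.1.2.2.1] false OR false = false
[1.1.1.2.2] NOT false = true
[1.1.1.2] false OR true = true
[1.1.1] false OR true = true
[1.1] NOT true = false
[1] NOT false = true
[2.1] exactly-one(false, true) = true
[2.2] false AND false AND false = false
[2.3.1.2] false AND false = false
[2.3.1] true OR false = true
[2.3] NOT true = false
[2] true OR false OR false = true
[3] true → true = true
[root] true AND true AND true = true
Overall: true → paid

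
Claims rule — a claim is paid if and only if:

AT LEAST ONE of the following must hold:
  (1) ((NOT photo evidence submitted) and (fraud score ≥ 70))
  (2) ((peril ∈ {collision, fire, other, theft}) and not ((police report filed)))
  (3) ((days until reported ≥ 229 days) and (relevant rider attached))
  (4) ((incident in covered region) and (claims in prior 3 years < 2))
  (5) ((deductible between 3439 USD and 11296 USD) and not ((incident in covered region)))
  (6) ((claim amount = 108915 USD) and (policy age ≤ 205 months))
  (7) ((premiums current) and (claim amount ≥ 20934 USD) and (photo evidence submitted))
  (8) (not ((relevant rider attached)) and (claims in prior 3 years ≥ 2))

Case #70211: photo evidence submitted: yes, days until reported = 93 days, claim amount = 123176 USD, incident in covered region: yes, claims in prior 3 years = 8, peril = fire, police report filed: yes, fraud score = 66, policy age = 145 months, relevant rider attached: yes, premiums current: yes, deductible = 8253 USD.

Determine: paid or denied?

Atomic conditions:
  NOT photo evidence submitted: yes → false
  fraud score ≥ 70: 66 ≥ 70 is false
  peril ∈ {collision, fire, other, theft}: fire is in the set → true
  police report filed: yes → true
  days until reported ≥ 229 days: 93 ≥ 229 is false
  relevant rider attached: yes → true
  incident in covered region: yes → true
  claims in prior 3 years < 2: 8 < 2 is false
  deductible between 3439 USD and 11296 USD: 8253 in [3439, 11296] is true
  claim amount = 108915 USD: 123176 == 108915 is false
  policy age ≤ 205 months: 145 ≤ 205 is true
  premiums current: yes → true
  claim amount ≥ 20934 USD: 123176 ≥ 20934 is true
  photo evidence submitted: yes → true
  claims in prior 3 years ≥ 2: 8 ≥ 2 is true
Combine:
[1] false AND false = false
[2.2] NOT true = false
[2] true AND false = false
[3] false AND true = false
[4] true AND false = false
[5.2] NOT true = false
[5] true AND false = false
[6] false AND true = false
[7] true AND true AND true = true
[8.1] NOT true = false
[8] false AND true = false
[root] false OR false OR false OR false OR false OR false OR true OR false = true
Overall: true → paid

Paid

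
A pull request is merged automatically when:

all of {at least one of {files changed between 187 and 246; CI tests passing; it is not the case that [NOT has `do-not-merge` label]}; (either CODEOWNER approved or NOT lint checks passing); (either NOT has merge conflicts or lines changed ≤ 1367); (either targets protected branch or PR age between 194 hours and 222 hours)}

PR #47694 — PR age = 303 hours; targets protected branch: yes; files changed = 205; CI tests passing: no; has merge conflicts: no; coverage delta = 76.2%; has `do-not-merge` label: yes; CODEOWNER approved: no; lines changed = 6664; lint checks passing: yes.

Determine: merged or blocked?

Atomic conditions:
  files changed between 187 and 246: 205 in [187, 246] is true
  CI tests passing: no → false
  NOT has `do-not-merge` label: yes → false
  CODEOWNER approved: no → false
  NOT lint checks passing: yes → false
  NOT has merge conflicts: no → true
  lines changed ≤ 1367: 6664 ≤ 1367 is false
  targets protected branch: yes → true
  PR age between 194 hours and 222 hours: 303 in [194, 222] is false
Combine:
[1.3] NOT false = true
[1] true OR false OR true = true
[2] false OR false = false
[3] true OR false = true
[4] true OR false = true
[root] true AND false AND true AND true = false
Overall: false → blocked

Blocked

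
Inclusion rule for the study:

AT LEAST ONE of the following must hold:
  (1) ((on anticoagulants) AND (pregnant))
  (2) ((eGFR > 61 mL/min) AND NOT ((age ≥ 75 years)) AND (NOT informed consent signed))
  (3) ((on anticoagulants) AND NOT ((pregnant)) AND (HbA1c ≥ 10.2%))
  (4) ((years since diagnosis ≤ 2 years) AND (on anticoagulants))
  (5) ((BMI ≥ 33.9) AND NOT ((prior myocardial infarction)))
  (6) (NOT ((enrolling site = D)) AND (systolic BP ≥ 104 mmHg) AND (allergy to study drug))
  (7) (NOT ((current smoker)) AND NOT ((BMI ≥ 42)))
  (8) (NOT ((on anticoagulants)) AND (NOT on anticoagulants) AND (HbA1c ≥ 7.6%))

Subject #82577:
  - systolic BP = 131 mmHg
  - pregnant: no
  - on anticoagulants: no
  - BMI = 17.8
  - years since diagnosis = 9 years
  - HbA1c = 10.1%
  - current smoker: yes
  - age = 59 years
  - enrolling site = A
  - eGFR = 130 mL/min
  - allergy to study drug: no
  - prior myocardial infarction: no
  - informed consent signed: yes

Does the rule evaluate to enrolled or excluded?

Enrolled

Atomic conditions:
  on anticoagulants: no → false
  pregnant: no → false
  eGFR > 61 mL/min: 130 > 61 is true
  age ≥ 75 years: 59 ≥ 75 is false
  NOT informed consent signed: yes → false
  HbA1c ≥ 10.2%: 10.1 ≥ 10.2 is false
  years since diagnosis ≤ 2 years: 9 ≤ 2 is false
  BMI ≥ 33.9: 17.8 ≥ 33.9 is false
  prior myocardial infarction: no → false
  enrolling site = D: A == D is false
  systolic BP ≥ 104 mmHg: 131 ≥ 104 is true
  allergy to study drug: no → false
  current smoker: yes → true
  BMI ≥ 42: 17.8 ≥ 42 is false
  NOT on anticoagulants: no → true
  HbA1c ≥ 7.6%: 10.1 ≥ 7.6 is true
Combine:
[1] false AND false = false
[2.2] NOT false = true
[2] true AND true AND false = false
[3.2] NOT false = true
[3] false AND true AND false = false
[4] false AND false = false
[5.2] NOT false = true
[5] false AND true = false
[6.1] NOT false = true
[6] true AND true AND false = false
[7.1] NOT true = false
[7.2] NOT false = true
[7] false AND true = false
[8.1] NOT false = true
[8] true AND true AND true = true
[root] false OR false OR false OR false OR false OR false OR false OR true = true
Overall: true → enrolled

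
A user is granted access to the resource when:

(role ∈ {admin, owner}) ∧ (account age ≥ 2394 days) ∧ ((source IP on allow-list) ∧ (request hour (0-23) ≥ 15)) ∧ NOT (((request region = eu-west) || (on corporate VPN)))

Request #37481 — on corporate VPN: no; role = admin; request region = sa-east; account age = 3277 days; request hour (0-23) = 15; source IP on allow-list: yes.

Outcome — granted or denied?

Atomic conditions:
  role ∈ {admin, owner}: admin is in the set → true
  account age ≥ 2394 days: 3277 ≥ 2394 is true
  source IP on allow-list: yes → true
  request hour (0-23) ≥ 15: 15 ≥ 15 is true
  request region = eu-west: sa-east == eu-west is false
  on corporate VPN: no → false
Combine:
[3] true AND true = true
[4.1] false OR false = false
[4] NOT false = true
[root] true AND true AND true AND true = true
Overall: true → granted

Granted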